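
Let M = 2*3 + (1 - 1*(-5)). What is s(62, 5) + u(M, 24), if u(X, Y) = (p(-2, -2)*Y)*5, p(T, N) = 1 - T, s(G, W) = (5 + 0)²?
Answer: 385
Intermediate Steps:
s(G, W) = 25 (s(G, W) = 5² = 25)
M = 12 (M = 6 + (1 + 5) = 6 + 6 = 12)
u(X, Y) = 15*Y (u(X, Y) = ((1 - 1*(-2))*Y)*5 = ((1 + 2)*Y)*5 = (3*Y)*5 = 15*Y)
s(62, 5) + u(M, 24) = 25 + 15*24 = 25 + 360 = 385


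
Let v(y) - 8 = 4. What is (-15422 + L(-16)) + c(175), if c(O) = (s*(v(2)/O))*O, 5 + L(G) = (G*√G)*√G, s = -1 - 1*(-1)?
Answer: -15171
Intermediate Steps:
v(y) = 12 (v(y) = 8 + 4 = 12)
s = 0 (s = -1 + 1 = 0)
L(G) = -5 + G² (L(G) = -5 + (G*√G)*√G = -5 + G^(3/2)*√G = -5 + G²)
c(O) = 0 (c(O) = (0*(12/O))*O = 0*O = 0)
(-15422 + L(-16)) + c(175) = (-15422 + (-5 + (-16)²)) + 0 = (-15422 + (-5 + 256)) + 0 = (-15422 + 251) + 0 = -15171 + 0 = -15171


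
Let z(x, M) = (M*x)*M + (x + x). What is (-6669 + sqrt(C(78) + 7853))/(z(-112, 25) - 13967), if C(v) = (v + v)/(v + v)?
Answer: 6669/84191 - sqrt(7854)/84191 ≈ 0.078160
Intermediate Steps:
C(v) = 1 (C(v) = (2*v)/((2*v)) = (2*v)*(1/(2*v)) = 1)
z(x, M) = 2*x + x*M**2 (z(x, M) = x*M**2 + 2*x = 2*x + x*M**2)
(-6669 + sqrt(C(78) + 7853))/(z(-112, 25) - 13967) = (-6669 + sqrt(1 + 7853))/(-112*(2 + 25**2) - 13967) = (-6669 + sqrt(7854))/(-112*(2 + 625) - 13967) = (-6669 + sqrt(7854))/(-112*627 - 13967) = (-6669 + sqrt(7854))/(-70224 - 13967) = (-6669 + sqrt(7854))/(-84191) = (-6669 + sqrt(7854))*(-1/84191) = 6669/84191 - sqrt(7854)/84191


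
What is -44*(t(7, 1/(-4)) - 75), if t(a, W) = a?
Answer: 2992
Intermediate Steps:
-44*(t(7, 1/(-4)) - 75) = -44*(7 - 75) = -44*(-68) = 2992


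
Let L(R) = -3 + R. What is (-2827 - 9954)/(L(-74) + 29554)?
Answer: -12781/29477 ≈ -0.43359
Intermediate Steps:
(-2827 - 9954)/(L(-74) + 29554) = (-2827 - 9954)/((-3 - 74) + 29554) = -12781/(-77 + 29554) = -12781/29477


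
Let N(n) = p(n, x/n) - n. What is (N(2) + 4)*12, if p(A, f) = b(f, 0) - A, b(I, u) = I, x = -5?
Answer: -30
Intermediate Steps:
p(A, f) = f - A
N(n) = -5/n - 2*n (N(n) = (-5/n - n) - n = (-n - 5/n) - n = -5/n - 2*n)
(N(2) + 4)*12 = ((-5/2 - 2*2) + 4)*12 = ((-5*½ - 4) + 4)*12 = ((-5/2 - 4) + 4)*12 = (-13/2 + 4)*12 = -5/2*12 = -30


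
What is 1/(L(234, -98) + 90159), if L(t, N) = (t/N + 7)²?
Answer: 2401/216522835 ≈ 1.1089e-5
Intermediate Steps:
L(t, N) = (7 + t/N)²
1/(L(234, -98) + 90159) = 1/((234 + 7*(-98))²/(-98)² + 90159) = 1/((234 - 686)²/9604 + 90159) = 1/((1/9604)*(-452)² + 90159) = 1/((1/9604)*204304 + 90159) = 1/(51076/2401 + 90159) = 1/(216522835/2401) = 2401/216522835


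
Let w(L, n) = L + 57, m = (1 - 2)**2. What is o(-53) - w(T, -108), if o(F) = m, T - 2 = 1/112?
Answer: -6497/112 ≈ -58.009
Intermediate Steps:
m = 1 (m = (-1)**2 = 1)
T = 225/112 (T = 2 + 1/112 = 225/112 ≈ 2.0089)
o(F) = 1
w(L, n) = 57 + L
o(-53) - w(T, -108) = 1 - (57 + 225/112) = 1 - 1*6609/112 = 1 - 6609/112 = -6497/112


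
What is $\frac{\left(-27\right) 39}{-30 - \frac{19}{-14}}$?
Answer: $\frac{14742}{401} \approx 36.763$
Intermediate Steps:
$\frac{\left(-27\right) 39}{-30 - \frac{19}{-14}} = - \frac{1053}{-30 - - \frac{19}{14}} = - \frac{1053}{-30 + \frac{19}{14}} = - \frac{1053}{- \frac{401}{14}} = \left(-1053\right) \left(- \frac{14}{401}\right) = \frac{14742}{401}$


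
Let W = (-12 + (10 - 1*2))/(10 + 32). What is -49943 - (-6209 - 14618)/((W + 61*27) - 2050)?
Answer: -423204862/8465 ≈ -49995.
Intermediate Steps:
W = -2/21 (W = (-12 + (10 - 2))/42 = (-12 + 8)*(1/42) = -4*1/42 = -2/21 ≈ -0.095238)
-49943 - (-6209 - 14618)/((W + 61*27) - 2050) = -49943 - (-6209 - 14618)/((-2/21 + 61*27) - 2050) = -49943 - (-20827)/((-2/21 + 1647) - 2050) = -49943 - (-20827)/(34585/21 - 2050) = -49943 - (-20827)/(-8465/21) = -49943 - (-20827)*(-21)/8465 = -49943 - 1*437367/8465 = -49943 - 437367/8465 = -423204862/8465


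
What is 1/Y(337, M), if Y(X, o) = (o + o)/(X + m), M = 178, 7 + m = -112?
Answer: 109/178 ≈ 0.61236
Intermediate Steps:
m = -119 (m = -7 - 112 = -119)
Y(X, o) = 2*o/(-119 + X) (Y(X, o) = (o + o)/(X - 119) = (2*o)/(-119 + X) = 2*o/(-119 + X))
1/Y(337, M) = 1/(2*178/(-119 + 337)) = 1/(2*178/218) = 1/(2*178*(1/218)) = 1/(178/109) = 109/178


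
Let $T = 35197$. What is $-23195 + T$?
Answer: $12002$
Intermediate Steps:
$-23195 + T = -23195 + 35197 = 12002$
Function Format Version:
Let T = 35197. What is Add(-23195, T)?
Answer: 12002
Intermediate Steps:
Add(-23195, T) = Add(-23195, 35197) = 12002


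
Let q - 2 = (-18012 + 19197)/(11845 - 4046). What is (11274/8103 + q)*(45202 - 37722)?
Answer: 50754877000/1915009 ≈ 26504.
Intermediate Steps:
q = 16783/7799 (q = 2 + (-18012 + 19197)/(11845 - 4046) = 2 + 1185/7799 = 16783/7799 ≈ 2.1519)
(11274/8103 + q)*(45202 - 37722) = (11274/8103 + 16783/7799)*(45202 - 37722) = (11274*(1/8103) + 16783/7799)*7480 = (3758/2701 + 16783/7799)*7480 = (74639525/21065099)*7480 = 50754877000/1915009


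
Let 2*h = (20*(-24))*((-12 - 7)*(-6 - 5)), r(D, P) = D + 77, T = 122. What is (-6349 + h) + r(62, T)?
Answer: -56370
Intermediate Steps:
r(D, P) = 77 + D
h = -50160 (h = ((20*(-24))*((-12 - 7)*(-6 - 5)))/2 = (-(-9120)*(-11))/2 = (-480*209)/2 = (½)*(-100320) = -50160)
(-6349 + h) + r(62, T) = (-6349 - 50160) + (77 + 62) = -56509 + 139 = -56370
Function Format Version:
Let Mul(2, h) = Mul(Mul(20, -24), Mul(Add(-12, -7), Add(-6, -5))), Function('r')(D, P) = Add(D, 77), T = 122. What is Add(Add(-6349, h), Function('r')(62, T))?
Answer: -56370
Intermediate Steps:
Function('r')(D, P) = Add(77, D)
h = -50160 (h = Mul(Rational(1, 2), Mul(Mul(20, -24), Mul(Add(-12, -7), Add(-6, -5)))) = Mul(Rational(1, 2), Mul(-480, Mul(-19, -11))) = Mul(Rational(1, 2), Mul(-480, 209)) = Mul(Rational(1, 2), -100320) = -50160)
Add(Add(-6349, h), Function('r')(62, T)) = Add(Add(-6349, -50160), Add(77, 62)) = Add(-56509, 139) = -56370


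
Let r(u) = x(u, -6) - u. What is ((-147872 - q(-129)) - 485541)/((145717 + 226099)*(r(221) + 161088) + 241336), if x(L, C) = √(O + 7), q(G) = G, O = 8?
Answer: -197285004664341/18633410426570798047 + 7358285117*√15/111800462559424788282 ≈ -1.0587e-5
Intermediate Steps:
x(L, C) = √15 (x(L, C) = √(8 + 7) = √15)
r(u) = √15 - u
((-147872 - q(-129)) - 485541)/((145717 + 226099)*(r(221) + 161088) + 241336) = ((-147872 - 1*(-129)) - 485541)/((145717 + 226099)*((√15 - 1*221) + 161088) + 241336) = ((-147872 + 129) - 485541)/(371816*((√15 - 221) + 161088) + 241336) = (-147743 - 485541)/(371816*((-221 + √15) + 161088) + 241336) = -633284/(371816*(160867 + √15) + 241336) = -633284/((59812924472 + 371816*√15) + 241336) = -633284/(59813165808 + 371816*√15)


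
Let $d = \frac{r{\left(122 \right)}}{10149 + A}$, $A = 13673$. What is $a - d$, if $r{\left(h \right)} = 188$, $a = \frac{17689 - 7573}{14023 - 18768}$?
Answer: $- \frac{120937706}{56517695} \approx -2.1398$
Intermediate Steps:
$a = - \frac{10116}{4745}$ ($a = \frac{10116}{-4745} = 10116 \left(- \frac{1}{4745}\right) = - \frac{10116}{4745} \approx -2.1319$)
$d = \frac{94}{11911}$ ($d = \frac{188}{10149 + 13673} = \frac{188}{23822} = 188 \cdot \frac{1}{23822} = \frac{94}{11911} \approx 0.0078919$)
$a - d = - \frac{10116}{4745} - \frac{94}{11911} = - \frac{120937706}{56517695}$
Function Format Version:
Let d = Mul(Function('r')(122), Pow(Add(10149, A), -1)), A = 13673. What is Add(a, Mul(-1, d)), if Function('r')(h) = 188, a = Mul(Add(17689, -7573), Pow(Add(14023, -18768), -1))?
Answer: Rational(-120937706, 56517695) ≈ -2.1398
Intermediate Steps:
a = Rational(-10116, 4745) (a = Mul(10116, Pow(-4745, -1)) = Mul(10116, Rational(-1, 4745)) = Rational(-10116, 4745) ≈ -2.1319)
d = Rational(94, 11911) (d = Mul(188, Pow(Add(10149, 13673), -1)) = Mul(188, Pow(23822, -1)) = Mul(188, Rational(1, 23822)) = Rational(94, 11911) ≈ 0.0078919)
Add(a, Mul(-1, d)) = Add(Rational(-10116, 4745), Mul(-1, Rational(94, 11911))) = Add(Rational(-10116, 4745), Rational(-94, 11911)) = Rational(-120937706, 56517695)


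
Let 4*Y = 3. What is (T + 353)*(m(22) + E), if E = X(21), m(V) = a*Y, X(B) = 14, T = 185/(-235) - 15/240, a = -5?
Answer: 10857497/3008 ≈ 3609.5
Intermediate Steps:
Y = 3/4 (Y = (1/4)*3 = 3/4 ≈ 0.75000)
T = -639/752 (T = 185*(-1/235) - 15*1/240 = -37/47 - 1/16 = -639/752 ≈ -0.84973)
m(V) = -15/4 (m(V) = -5*3/4 = -15/4)
E = 14
(T + 353)*(m(22) + E) = (-639/752 + 353)*(-15/4 + 14) = (264817/752)*(41/4) = 10857497/3008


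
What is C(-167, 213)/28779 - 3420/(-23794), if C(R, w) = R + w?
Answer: 49759352/342383763 ≈ 0.14533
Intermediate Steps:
C(-167, 213)/28779 - 3420/(-23794) = (-167 + 213)/28779 - 3420/(-23794) = 46*(1/28779) - 3420*(-1/23794) = 46/28779 + 1710/11897 = 49759352/342383763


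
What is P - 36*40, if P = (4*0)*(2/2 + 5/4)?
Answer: -1440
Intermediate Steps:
P = 0 (P = 0*(2*(1/2) + 5*(1/4)) = 0*(1 + 5/4) = 0*(9/4) = 0)
P - 36*40 = 0 - 36*40 = 0 - 1440 = -1440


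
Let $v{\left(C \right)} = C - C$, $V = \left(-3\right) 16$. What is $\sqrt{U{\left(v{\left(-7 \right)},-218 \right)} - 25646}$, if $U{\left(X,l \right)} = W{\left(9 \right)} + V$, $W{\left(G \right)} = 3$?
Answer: $i \sqrt{25691} \approx 160.28 i$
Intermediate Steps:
$V = -48$
$v{\left(C \right)} = 0$
$U{\left(X,l \right)} = -45$ ($U{\left(X,l \right)} = 3 - 48 = -45$)
$\sqrt{U{\left(v{\left(-7 \right)},-218 \right)} - 25646} = \sqrt{-45 - 25646} = \sqrt{-25691} = i \sqrt{25691}$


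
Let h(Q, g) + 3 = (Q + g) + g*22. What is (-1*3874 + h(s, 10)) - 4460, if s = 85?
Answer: -8022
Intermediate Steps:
h(Q, g) = -3 + Q + 23*g (h(Q, g) = -3 + ((Q + g) + g*22) = -3 + ((Q + g) + 22*g) = -3 + (Q + 23*g) = -3 + Q + 23*g)
(-1*3874 + h(s, 10)) - 4460 = (-1*3874 + (-3 + 85 + 23*10)) - 4460 = (-3874 + (-3 + 85 + 230)) - 4460 = (-3874 + 312) - 4460 = -3562 - 4460 = -8022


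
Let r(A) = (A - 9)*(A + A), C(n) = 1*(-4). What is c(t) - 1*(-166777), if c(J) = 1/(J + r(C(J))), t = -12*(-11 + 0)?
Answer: 39359373/236 ≈ 1.6678e+5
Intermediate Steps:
C(n) = -4
r(A) = 2*A*(-9 + A) (r(A) = (-9 + A)*(2*A) = 2*A*(-9 + A))
t = 132 (t = -12*(-11) = 132)
c(J) = 1/(104 + J) (c(J) = 1/(J + 2*(-4)*(-9 - 4)) = 1/(J + 2*(-4)*(-13)) = 1/(J + 104) = 1/(104 + J))
c(t) - 1*(-166777) = 1/(104 + 132) - 1*(-166777) = 1/236 + 166777 = 39359373/236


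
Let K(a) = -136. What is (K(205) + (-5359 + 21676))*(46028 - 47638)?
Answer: -26051410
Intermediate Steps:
(K(205) + (-5359 + 21676))*(46028 - 47638) = (-136 + (-5359 + 21676))*(46028 - 47638) = (-136 + 16317)*(-1610) = 16181*(-1610) = -26051410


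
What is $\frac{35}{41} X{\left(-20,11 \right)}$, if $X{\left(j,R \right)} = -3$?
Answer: $- \frac{105}{41} \approx -2.561$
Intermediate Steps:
$\frac{35}{41} X{\left(-20,11 \right)} = \frac{35}{41} \left(-3\right) = - \frac{105}{41}$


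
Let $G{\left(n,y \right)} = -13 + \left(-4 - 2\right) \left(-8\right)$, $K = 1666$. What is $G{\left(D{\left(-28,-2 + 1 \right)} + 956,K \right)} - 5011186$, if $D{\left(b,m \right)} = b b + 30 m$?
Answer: $-5011151$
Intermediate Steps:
$D{\left(b,m \right)} = b^{2} + 30 m$
$G{\left(n,y \right)} = 35$ ($G{\left(n,y \right)} = -13 + \left(-4 - 2\right) \left(-8\right) = -13 - -48 = -13 + 48 = 35$)
$G{\left(D{\left(-28,-2 + 1 \right)} + 956,K \right)} - 5011186 = 35 - 5011186 = -5011151$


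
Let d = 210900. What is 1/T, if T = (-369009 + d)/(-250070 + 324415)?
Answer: -74345/158109 ≈ -0.47021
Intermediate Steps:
T = -158109/74345 (T = (-369009 + 210900)/(-250070 + 324415) = -158109/74345 ≈ -2.1267)
1/T = 1/(-158109/74345) = -74345/158109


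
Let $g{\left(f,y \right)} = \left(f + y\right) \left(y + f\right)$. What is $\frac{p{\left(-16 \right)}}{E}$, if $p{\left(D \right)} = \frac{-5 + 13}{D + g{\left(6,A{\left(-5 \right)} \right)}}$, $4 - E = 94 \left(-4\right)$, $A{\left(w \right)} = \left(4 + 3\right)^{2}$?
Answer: $\frac{2}{285855} \approx 6.9966 \cdot 10^{-6}$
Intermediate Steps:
$A{\left(w \right)} = 49$ ($A{\left(w \right)} = 7^{2} = 49$)
$g{\left(f,y \right)} = \left(f + y\right)^{2}$ ($g{\left(f,y \right)} = \left(f + y\right) \left(f + y\right) = \left(f + y\right)^{2}$)
$E = 380$ ($E = 4 - 94 \left(-4\right) = 4 - -376 = 4 + 376 = 380$)
$p{\left(D \right)} = \frac{8}{3025 + D}$ ($p{\left(D \right)} = \frac{-5 + 13}{D + \left(6 + 49\right)^{2}} = \frac{8}{D + 55^{2}} = \frac{8}{D + 3025} = \frac{8}{3025 + D}$)
$\frac{p{\left(-16 \right)}}{E} = \frac{8 \frac{1}{3025 - 16}}{380} = \frac{8}{3009} \cdot \frac{1}{380} = \frac{2}{285855}$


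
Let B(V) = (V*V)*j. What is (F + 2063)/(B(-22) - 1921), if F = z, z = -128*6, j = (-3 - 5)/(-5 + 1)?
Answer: -1295/953 ≈ -1.3589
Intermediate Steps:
j = 2 (j = -8/(-4) = -8*(-¼) = 2)
z = -768 (z = -1*768 = -768)
F = -768
B(V) = 2*V² (B(V) = (V*V)*2 = V²*2 = 2*V²)
(F + 2063)/(B(-22) - 1921) = (-768 + 2063)/(2*(-22)² - 1921) = 1295/(2*484 - 1921) = 1295/(968 - 1921) = 1295/(-953) = 1295*(-1/953) = -1295/953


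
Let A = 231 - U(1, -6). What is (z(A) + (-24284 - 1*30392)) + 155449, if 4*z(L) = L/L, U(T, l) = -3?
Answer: 403093/4 ≈ 1.0077e+5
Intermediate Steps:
A = 234 (A = 231 - 1*(-3) = 231 + 3 = 234)
z(L) = ¼ (z(L) = (L/L)/4 = (¼)*1 = ¼)
(z(A) + (-24284 - 1*30392)) + 155449 = (¼ + (-24284 - 1*30392)) + 155449 = (¼ + (-24284 - 30392)) + 155449 = (¼ - 54676) + 155449 = -218703/4 + 155449 = 403093/4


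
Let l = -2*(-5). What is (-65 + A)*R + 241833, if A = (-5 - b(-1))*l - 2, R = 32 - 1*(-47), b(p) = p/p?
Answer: 231800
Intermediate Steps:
l = 10
b(p) = 1
R = 79 (R = 32 + 47 = 79)
A = -62 (A = (-5 - 1*1)*10 - 2 = (-5 - 1)*10 - 2 = -6*10 - 2 = -60 - 2 = -62)
(-65 + A)*R + 241833 = (-65 - 62)*79 + 241833 = -127*79 + 241833 = -10033 + 241833 = 231800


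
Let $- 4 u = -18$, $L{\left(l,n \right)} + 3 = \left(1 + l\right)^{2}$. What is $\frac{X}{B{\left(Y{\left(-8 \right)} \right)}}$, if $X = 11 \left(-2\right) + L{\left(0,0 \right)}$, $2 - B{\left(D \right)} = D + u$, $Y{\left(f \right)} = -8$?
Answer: $- \frac{48}{11} \approx -4.3636$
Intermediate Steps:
$L{\left(l,n \right)} = -3 + \left(1 + l\right)^{2}$
$u = \frac{9}{2}$ ($u = \left(- \frac{1}{4}\right) \left(-18\right) = \frac{9}{2} \approx 4.5$)
$B{\left(D \right)} = - \frac{5}{2} - D$ ($B{\left(D \right)} = 2 - \left(D + \frac{9}{2}\right) = 2 - \left(\frac{9}{2} + D\right) = - \frac{5}{2} - D$)
$X = -24$ ($X = 11 \left(-2\right) - \left(3 - \left(1 + 0\right)^{2}\right) = -22 - \left(3 - 1^{2}\right) = -22 + \left(-3 + 1\right) = -22 - 2 = -24$)
$\frac{X}{B{\left(Y{\left(-8 \right)} \right)}} = - \frac{24}{- \frac{5}{2} - -8} = - \frac{24}{- \frac{5}{2} + 8} = - \frac{24}{\frac{11}{2}} = \left(-24\right) \frac{2}{11} = - \frac{48}{11}$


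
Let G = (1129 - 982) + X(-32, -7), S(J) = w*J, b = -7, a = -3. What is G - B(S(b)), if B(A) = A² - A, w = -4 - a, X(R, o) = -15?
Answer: 90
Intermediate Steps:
w = -1 (w = -4 - 1*(-3) = -4 + 3 = -1)
S(J) = -J
G = 132 (G = (1129 - 982) - 15 = 147 - 15 = 132)
G - B(S(b)) = 132 - (-1*(-7))*(-1 - 1*(-7)) = 132 - 7*(-1 + 7) = 132 - 7*6 = 132 - 1*42 = 132 - 42 = 90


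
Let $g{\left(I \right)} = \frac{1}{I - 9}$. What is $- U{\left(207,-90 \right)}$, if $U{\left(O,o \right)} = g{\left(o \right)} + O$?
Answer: $- \frac{20492}{99} \approx -206.99$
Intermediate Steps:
$g{\left(I \right)} = \frac{1}{-9 + I}$
$U{\left(O,o \right)} = O + \frac{1}{-9 + o}$ ($U{\left(O,o \right)} = \frac{1}{-9 + o} + O = O + \frac{1}{-9 + o}$)
$- U{\left(207,-90 \right)} = - \frac{1 + 207 \left(-9 - 90\right)}{-9 - 90} = - \frac{1 + 207 \left(-99\right)}{-99} = - \frac{\left(-1\right) \left(1 - 20493\right)}{99} = - \frac{\left(-1\right) \left(-20492\right)}{99} = \left(-1\right) \frac{20492}{99} = - \frac{20492}{99}$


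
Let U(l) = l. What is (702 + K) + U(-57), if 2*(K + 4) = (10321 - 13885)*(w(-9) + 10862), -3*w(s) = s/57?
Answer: -367755199/19 ≈ -1.9356e+7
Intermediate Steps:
w(s) = -s/171 (w(s) = -s/(3*57) = -s/171)
K = -367767454/19 (K = -4 + ((10321 - 13885)*(-1/171*(-9) + 10862))/2 = -4 + (-3564*(1/19 + 10862))/2 = -4 + (-3564*206379/19)/2 = -4 + (1/2)*(-735534756/19) = -4 - 367767378/19 = -367767454/19 ≈ -1.9356e+7)
(702 + K) + U(-57) = (702 - 367767454/19) - 57 = -367754116/19 - 57 = -367755199/19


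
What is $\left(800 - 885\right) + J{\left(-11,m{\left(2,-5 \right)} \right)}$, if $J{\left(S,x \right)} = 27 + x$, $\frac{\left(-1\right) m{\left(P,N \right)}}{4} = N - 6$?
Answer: $-14$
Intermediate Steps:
$m{\left(P,N \right)} = 24 - 4 N$ ($m{\left(P,N \right)} = - 4 \left(N - 6\right) = - 4 \left(-6 + N\right) = 24 - 4 N$)
$\left(800 - 885\right) + J{\left(-11,m{\left(2,-5 \right)} \right)} = \left(800 - 885\right) + \left(27 + \left(24 - -20\right)\right) = -85 + \left(27 + \left(24 + 20\right)\right) = -85 + \left(27 + 44\right) = -85 + 71 = -14$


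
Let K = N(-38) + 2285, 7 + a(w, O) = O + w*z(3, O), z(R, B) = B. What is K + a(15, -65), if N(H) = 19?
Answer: 1257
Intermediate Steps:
a(w, O) = -7 + O + O*w (a(w, O) = -7 + (O + w*O) = -7 + (O + O*w) = -7 + O + O*w)
K = 2304 (K = 19 + 2285 = 2304)
K + a(15, -65) = 2304 + (-7 - 65 - 65*15) = 2304 + (-7 - 65 - 975) = 2304 - 1047 = 1257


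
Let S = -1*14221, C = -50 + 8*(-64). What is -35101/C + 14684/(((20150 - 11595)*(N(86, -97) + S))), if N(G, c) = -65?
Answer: 2144960593661/34342901130 ≈ 62.457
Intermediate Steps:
C = -562 (C = -50 - 512 = -562)
S = -14221
-35101/C + 14684/(((20150 - 11595)*(N(86, -97) + S))) = -35101/(-562) + 14684/(((20150 - 11595)*(-65 - 14221))) = -35101*(-1/562) + 14684/((8555*(-14286))) = 35101/562 + 14684/(-122216730) = 35101/562 + 14684*(-1/122216730) = 35101/562 - 7342/61108365 = 2144960593661/34342901130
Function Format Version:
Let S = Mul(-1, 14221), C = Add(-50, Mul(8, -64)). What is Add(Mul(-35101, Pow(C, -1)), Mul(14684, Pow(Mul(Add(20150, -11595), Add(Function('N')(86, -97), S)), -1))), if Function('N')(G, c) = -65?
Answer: Rational(2144960593661, 34342901130) ≈ 62.457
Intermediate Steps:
C = -562 (C = Add(-50, -512) = -562)
S = -14221
Add(Mul(-35101, Pow(C, -1)), Mul(14684, Pow(Mul(Add(20150, -11595), Add(Function('N')(86, -97), S)), -1))) = Add(Mul(-35101, Pow(-562, -1)), Mul(14684, Pow(Mul(Add(20150, -11595), Add(-65, -14221)), -1))) = Add(Mul(-35101, Rational(-1, 562)), Mul(14684, Pow(Mul(8555, -14286), -1))) = Add(Rational(35101, 562), Mul(14684, Pow(-122216730, -1))) = Add(Rational(35101, 562), Mul(14684, Rational(-1, 122216730))) = Add(Rational(35101, 562), Rational(-7342, 61108365)) = Rational(2144960593661, 34342901130)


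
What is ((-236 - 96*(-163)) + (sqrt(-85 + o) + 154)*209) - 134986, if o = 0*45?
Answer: -87388 + 209*I*sqrt(85) ≈ -87388.0 + 1926.9*I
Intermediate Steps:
o = 0
((-236 - 96*(-163)) + (sqrt(-85 + o) + 154)*209) - 134986 = ((-236 - 96*(-163)) + (sqrt(-85 + 0) + 154)*209) - 134986 = ((-236 + 15648) + (sqrt(-85) + 154)*209) - 134986 = (15412 + (I*sqrt(85) + 154)*209) - 134986 = (15412 + (154 + I*sqrt(85))*209) - 134986 = (15412 + (32186 + 209*I*sqrt(85))) - 134986 = (47598 + 209*I*sqrt(85)) - 134986 = -87388 + 209*I*sqrt(85)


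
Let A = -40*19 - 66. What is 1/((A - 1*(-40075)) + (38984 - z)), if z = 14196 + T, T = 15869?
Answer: 1/48168 ≈ 2.0761e-5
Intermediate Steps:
z = 30065 (z = 14196 + 15869 = 30065)
A = -826 (A = -760 - 66 = -826)
1/((A - 1*(-40075)) + (38984 - z)) = 1/((-826 - 1*(-40075)) + (38984 - 1*30065)) = 1/((-826 + 40075) + (38984 - 30065)) = 1/(39249 + 8919) = 1/48168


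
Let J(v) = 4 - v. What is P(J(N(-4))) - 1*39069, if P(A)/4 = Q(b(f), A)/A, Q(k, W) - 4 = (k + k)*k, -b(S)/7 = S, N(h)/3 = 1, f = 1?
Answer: -38661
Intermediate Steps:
N(h) = 3 (N(h) = 3*1 = 3)
b(S) = -7*S
Q(k, W) = 4 + 2*k² (Q(k, W) = 4 + (k + k)*k = 4 + (2*k)*k = 4 + 2*k²)
P(A) = 408/A (P(A) = 4*((4 + 2*(-7*1)²)/A) = 4*((4 + 2*(-7)²)/A) = 4*((4 + 2*49)/A) = 4*((4 + 98)/A) = 4*(102/A) = 408/A)
P(J(N(-4))) - 1*39069 = 408/(4 - 1*3) - 1*39069 = 408/(4 - 3) - 39069 = 408/1 - 39069 = 408*1 - 39069 = 408 - 39069 = -38661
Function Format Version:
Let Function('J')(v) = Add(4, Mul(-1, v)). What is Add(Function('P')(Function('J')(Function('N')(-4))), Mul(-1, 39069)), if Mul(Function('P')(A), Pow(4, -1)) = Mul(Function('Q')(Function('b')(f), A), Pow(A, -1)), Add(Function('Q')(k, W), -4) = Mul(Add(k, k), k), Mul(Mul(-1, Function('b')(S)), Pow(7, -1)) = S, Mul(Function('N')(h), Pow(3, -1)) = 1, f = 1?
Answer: -38661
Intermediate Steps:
Function('N')(h) = 3 (Function('N')(h) = Mul(3, 1) = 3)
Function('b')(S) = Mul(-7, S)
Function('Q')(k, W) = Add(4, Mul(2, Pow(k, 2))) (Function('Q')(k, W) = Add(4, Mul(Add(k, k), k)) = Add(4, Mul(Mul(2, k), k)) = Add(4, Mul(2, Pow(k, 2))))
Function('P')(A) = Mul(408, Pow(A, -1)) (Function('P')(A) = Mul(4, Mul(Add(4, Mul(2, Pow(Mul(-7, 1), 2))), Pow(A, -1))) = Mul(4, Mul(Add(4, Mul(2, Pow(-7, 2))), Pow(A, -1))) = Mul(4, Mul(Add(4, Mul(2, 49)), Pow(A, -1))) = Mul(4, Mul(Add(4, 98), Pow(A, -1))) = Mul(4, Mul(102, Pow(A, -1))) = Mul(408, Pow(A, -1)))
Add(Function('P')(Function('J')(Function('N')(-4))), Mul(-1, 39069)) = Add(Mul(408, Pow(Add(4, Mul(-1, 3)), -1)), Mul(-1, 39069)) = Add(Mul(408, Pow(Add(4, -3), -1)), -39069) = Add(Mul(408, Pow(1, -1)), -39069) = Add(Mul(408, 1), -39069) = Add(408, -39069) = -38661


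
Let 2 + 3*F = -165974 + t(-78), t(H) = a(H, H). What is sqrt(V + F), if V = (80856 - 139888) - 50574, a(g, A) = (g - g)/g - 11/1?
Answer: I*sqrt(164935) ≈ 406.12*I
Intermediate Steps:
a(g, A) = -11 (a(g, A) = 0/g - 11*1 = 0 - 11 = -11)
t(H) = -11
V = -109606 (V = -59032 - 50574 = -109606)
F = -55329 (F = -2/3 + (-165974 - 11)/3 = -2/3 + (1/3)*(-165985) = -2/3 - 165985/3 = -55329)
sqrt(V + F) = sqrt(-109606 - 55329) = sqrt(-164935) = I*sqrt(164935)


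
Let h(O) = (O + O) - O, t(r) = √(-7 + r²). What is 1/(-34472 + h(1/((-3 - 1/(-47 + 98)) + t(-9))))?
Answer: -5817417922/200537759861495 - 2601*√74/200537759861495 ≈ -2.9009e-5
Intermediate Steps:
h(O) = O (h(O) = 2*O - O = O)
1/(-34472 + h(1/((-3 - 1/(-47 + 98)) + t(-9)))) = 1/(-34472 + 1/((-3 - 1/(-47 + 98)) + √(-7 + (-9)²))) = 1/(-34472 + 1/((-3 - 1/51) + √(-7 + 81))) = 1/(-34472 + 1/((-3 - 1*1/51) + √74)) = 1/(-34472 + 1/((-3 - 1/51) + √74)) = 1/(-34472 + 1/(-154/51 + √74))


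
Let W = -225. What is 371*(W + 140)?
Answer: -31535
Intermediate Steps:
371*(W + 140) = 371*(-225 + 140) = 371*(-85) = -31535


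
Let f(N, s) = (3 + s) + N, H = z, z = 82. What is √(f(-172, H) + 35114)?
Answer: √35027 ≈ 187.16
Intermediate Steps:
H = 82
f(N, s) = 3 + N + s
√(f(-172, H) + 35114) = √((3 - 172 + 82) + 35114) = √(-87 + 35114) = √35027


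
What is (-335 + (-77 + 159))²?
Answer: 64009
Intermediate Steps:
(-335 + (-77 + 159))² = (-335 + 82)² = (-253)² = 64009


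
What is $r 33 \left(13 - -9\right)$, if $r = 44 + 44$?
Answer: $63888$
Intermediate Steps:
$r = 88$
$r 33 \left(13 - -9\right) = 88 \cdot 33 \left(13 - -9\right) = 2904 \left(13 + 9\right) = 2904 \cdot 22 = 63888$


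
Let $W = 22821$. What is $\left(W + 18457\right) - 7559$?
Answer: $33719$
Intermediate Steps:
$\left(W + 18457\right) - 7559 = \left(22821 + 18457\right) - 7559 = 41278 - 7559 = 33719$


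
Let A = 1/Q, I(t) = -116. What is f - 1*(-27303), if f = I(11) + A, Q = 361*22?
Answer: 215919155/7942 ≈ 27187.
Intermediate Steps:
Q = 7942
A = 1/7942 ≈ 0.00012591
f = -921271/7942 (f = -116 + 1/7942 = -921271/7942 ≈ -116.00)
f - 1*(-27303) = -921271/7942 - 1*(-27303) = -921271/7942 + 27303 = 215919155/7942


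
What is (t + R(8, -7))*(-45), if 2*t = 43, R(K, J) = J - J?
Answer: -1935/2 ≈ -967.50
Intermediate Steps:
R(K, J) = 0
t = 43/2 (t = (½)*43 = 43/2 ≈ 21.500)
(t + R(8, -7))*(-45) = (43/2 + 0)*(-45) = (43/2)*(-45) = -1935/2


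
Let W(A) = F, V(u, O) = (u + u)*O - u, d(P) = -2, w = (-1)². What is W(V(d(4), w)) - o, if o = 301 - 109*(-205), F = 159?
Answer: -22487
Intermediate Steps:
w = 1
V(u, O) = -u + 2*O*u (V(u, O) = (2*u)*O - u = 2*O*u - u = -u + 2*O*u)
W(A) = 159
o = 22646 (o = 301 + 22345 = 22646)
W(V(d(4), w)) - o = 159 - 1*22646 = 159 - 22646 = -22487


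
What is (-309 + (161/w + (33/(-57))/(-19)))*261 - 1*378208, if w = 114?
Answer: -331022879/722 ≈ -4.5848e+5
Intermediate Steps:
(-309 + (161/w + (33/(-57))/(-19)))*261 - 1*378208 = (-309 + (161/114 + (33/(-57))/(-19)))*261 - 1*378208 = (-309 + (161*(1/114) + (33*(-1/57))*(-1/19)))*261 - 378208 = (-309 + (161/114 - 11/19*(-1/19)))*261 - 378208 = (-309 + (161/114 + 11/361))*261 - 378208 = (-309 + 3125/2166)*261 - 378208 = -666169/2166*261 - 378208 = -57956703/722 - 378208 = -331022879/722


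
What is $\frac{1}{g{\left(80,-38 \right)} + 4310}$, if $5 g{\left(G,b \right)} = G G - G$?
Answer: $\frac{1}{5574} \approx 0.0001794$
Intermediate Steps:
$g{\left(G,b \right)} = - \frac{G}{5} + \frac{G^{2}}{5}$ ($g{\left(G,b \right)} = \frac{G G - G}{5} = \frac{G^{2} - G}{5} = - \frac{G}{5} + \frac{G^{2}}{5}$)
$\frac{1}{g{\left(80,-38 \right)} + 4310} = \frac{1}{\frac{1}{5} \cdot 80 \left(-1 + 80\right) + 4310} = \frac{1}{\frac{1}{5} \cdot 80 \cdot 79 + 4310} = \frac{1}{1264 + 4310} = \frac{1}{5574}$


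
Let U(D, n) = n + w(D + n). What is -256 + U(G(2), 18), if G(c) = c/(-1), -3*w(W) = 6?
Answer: -240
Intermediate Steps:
w(W) = -2 (w(W) = -1/3*6 = -2)
G(c) = -c (G(c) = c*(-1) = -c)
U(D, n) = -2 + n (U(D, n) = n - 2 = -2 + n)
-256 + U(G(2), 18) = -256 + (-2 + 18) = -256 + 16 = -240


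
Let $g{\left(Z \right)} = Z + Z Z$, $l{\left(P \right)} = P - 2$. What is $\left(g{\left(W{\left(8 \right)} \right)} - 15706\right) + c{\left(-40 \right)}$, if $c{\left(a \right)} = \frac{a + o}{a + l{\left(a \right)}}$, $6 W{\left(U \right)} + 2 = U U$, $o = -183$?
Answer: $- \frac{11502593}{738} \approx -15586.0$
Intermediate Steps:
$W{\left(U \right)} = - \frac{1}{3} + \frac{U^{2}}{6}$ ($W{\left(U \right)} = - \frac{1}{3} + \frac{U U}{6} = - \frac{1}{3} + \frac{U^{2}}{6}$)
$l{\left(P \right)} = -2 + P$
$g{\left(Z \right)} = Z + Z^{2}$
$c{\left(a \right)} = \frac{-183 + a}{-2 + 2 a}$ ($c{\left(a \right)} = \frac{a - 183}{a + \left(-2 + a\right)} = \frac{-183 + a}{-2 + 2 a}$)
$\left(g{\left(W{\left(8 \right)} \right)} - 15706\right) + c{\left(-40 \right)} = \left(\left(- \frac{1}{3} + \frac{8^{2}}{6}\right) \left(1 - \left(\frac{1}{3} - \frac{8^{2}}{6}\right)\right) - 15706\right) + \frac{-183 - 40}{2 \left(-1 - 40\right)} = \left(\left(- \frac{1}{3} + \frac{1}{6} \cdot 64\right) \left(1 + \left(- \frac{1}{3} + \frac{1}{6} \cdot 64\right)\right) - 15706\right) + \frac{1}{2} \frac{1}{-41} \left(-223\right) = \left(\left(- \frac{1}{3} + \frac{32}{3}\right) \left(1 + \left(- \frac{1}{3} + \frac{32}{3}\right)\right) - 15706\right) + \frac{1}{2} \left(- \frac{1}{41}\right) \left(-223\right) = \left(\frac{31 \left(1 + \frac{31}{3}\right)}{3} - 15706\right) + \frac{223}{82} = \left(\frac{31}{3} \cdot \frac{34}{3} - 15706\right) + \frac{223}{82} = \left(\frac{1054}{9} - 15706\right) + \frac{223}{82} = - \frac{140300}{9} + \frac{223}{82} = - \frac{11502593}{738}$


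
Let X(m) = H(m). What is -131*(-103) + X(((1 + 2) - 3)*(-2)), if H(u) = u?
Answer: 13493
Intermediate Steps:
X(m) = m
-131*(-103) + X(((1 + 2) - 3)*(-2)) = -131*(-103) + ((1 + 2) - 3)*(-2) = 13493 + (3 - 3)*(-2) = 13493 + 0*(-2) = 13493 + 0 = 13493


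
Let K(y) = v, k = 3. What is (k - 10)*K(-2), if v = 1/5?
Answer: -7/5 ≈ -1.4000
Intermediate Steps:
v = 1/5 ≈ 0.20000
K(y) = 1/5
(k - 10)*K(-2) = (3 - 10)*(1/5) = -7*1/5 = -7/5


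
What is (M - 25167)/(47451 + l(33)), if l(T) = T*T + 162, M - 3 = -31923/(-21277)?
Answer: -178460835/345410818 ≈ -0.51666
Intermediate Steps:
M = 95754/21277 (M = 3 - 31923/(-21277) = 3 - 31923*(-1/21277) = 3 + 31923/21277 = 95754/21277 ≈ 4.5004)
l(T) = 162 + T**2 (l(T) = T**2 + 162 = 162 + T**2)
(M - 25167)/(47451 + l(33)) = (95754/21277 - 25167)/(47451 + (162 + 33**2)) = -535382505/(21277*(47451 + (162 + 1089))) = -535382505/(21277*(47451 + 1251)) = -535382505/21277/48702 = -535382505/21277*1/48702 = -178460835/345410818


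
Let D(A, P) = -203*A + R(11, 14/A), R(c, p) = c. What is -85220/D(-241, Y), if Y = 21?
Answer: -42610/24467 ≈ -1.7415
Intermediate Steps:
D(A, P) = 11 - 203*A (D(A, P) = -203*A + 11 = 11 - 203*A)
-85220/D(-241, Y) = -85220/(11 - 203*(-241)) = -85220/(11 + 48923) = -85220/48934 = -85220*1/48934 = -42610/24467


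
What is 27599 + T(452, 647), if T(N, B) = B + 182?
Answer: 28428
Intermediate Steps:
T(N, B) = 182 + B
27599 + T(452, 647) = 27599 + (182 + 647) = 27599 + 829 = 28428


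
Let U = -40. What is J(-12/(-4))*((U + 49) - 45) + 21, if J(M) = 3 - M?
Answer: 21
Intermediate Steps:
J(-12/(-4))*((U + 49) - 45) + 21 = (3 - (-12)/(-4))*((-40 + 49) - 45) + 21 = (3 - (-12)*(-1)/4)*(9 - 45) + 21 = (3 - 1*3)*(-36) + 21 = (3 - 3)*(-36) + 21 = 0*(-36) + 21 = 0 + 21 = 21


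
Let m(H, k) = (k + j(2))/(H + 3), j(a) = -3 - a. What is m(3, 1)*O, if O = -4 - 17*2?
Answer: 76/3 ≈ 25.333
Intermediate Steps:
O = -38 (O = -4 - 34 = -38)
m(H, k) = (-5 + k)/(3 + H) (m(H, k) = (k + (-3 - 1*2))/(H + 3) = (k + (-3 - 2))/(3 + H) = (k - 5)/(3 + H) = (-5 + k)/(3 + H))
m(3, 1)*O = ((-5 + 1)/(3 + 3))*(-38) = (-4/6)*(-38) = ((⅙)*(-4))*(-38) = -⅔*(-38) = 76/3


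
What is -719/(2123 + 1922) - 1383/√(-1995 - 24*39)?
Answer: -719/4045 + 461*I*√2931/977 ≈ -0.17775 + 25.546*I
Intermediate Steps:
-719/(2123 + 1922) - 1383/√(-1995 - 24*39) = -719/4045 - 1383/√(-1995 - 936) = -719*1/4045 - 1383*(-I*√2931/2931) = -719/4045 - 1383*(-I*√2931/2931) = -719/4045 - (-461)*I*√2931/977 = -719/4045 + 461*I*√2931/977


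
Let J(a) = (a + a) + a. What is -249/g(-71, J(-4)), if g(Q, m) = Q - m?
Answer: 249/59 ≈ 4.2203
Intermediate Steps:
J(a) = 3*a (J(a) = 2*a + a = 3*a)
-249/g(-71, J(-4)) = -249/(-71 - 3*(-4)) = -249/(-71 - 1*(-12)) = -249/(-71 + 12) = -249/(-59) = -249*(-1/59) = 249/59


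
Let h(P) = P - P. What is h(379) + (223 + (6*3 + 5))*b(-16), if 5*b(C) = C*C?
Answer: 62976/5 ≈ 12595.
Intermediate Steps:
b(C) = C**2/5 (b(C) = (C*C)/5 = C**2/5)
h(P) = 0
h(379) + (223 + (6*3 + 5))*b(-16) = 0 + (223 + (6*3 + 5))*((1/5)*(-16)**2) = 0 + (223 + (18 + 5))*((1/5)*256) = 0 + (223 + 23)*(256/5) = 0 + 246*(256/5) = 0 + 62976/5 = 62976/5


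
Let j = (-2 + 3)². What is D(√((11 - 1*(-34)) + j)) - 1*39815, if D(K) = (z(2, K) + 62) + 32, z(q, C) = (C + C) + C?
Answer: -39721 + 3*√46 ≈ -39701.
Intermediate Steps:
j = 1 (j = 1² = 1)
z(q, C) = 3*C (z(q, C) = 2*C + C = 3*C)
D(K) = 94 + 3*K (D(K) = (3*K + 62) + 32 = (62 + 3*K) + 32 = 94 + 3*K)
D(√((11 - 1*(-34)) + j)) - 1*39815 = (94 + 3*√((11 - 1*(-34)) + 1)) - 1*39815 = (94 + 3*√((11 + 34) + 1)) - 39815 = (94 + 3*√(45 + 1)) - 39815 = (94 + 3*√46) - 39815 = -39721 + 3*√46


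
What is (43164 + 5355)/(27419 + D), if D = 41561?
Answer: 48519/68980 ≈ 0.70338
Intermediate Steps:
(43164 + 5355)/(27419 + D) = (43164 + 5355)/(27419 + 41561) = 48519/68980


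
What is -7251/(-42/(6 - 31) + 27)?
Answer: -60425/239 ≈ -252.82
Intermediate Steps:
-7251/(-42/(6 - 31) + 27) = -7251/(-42/(-25) + 27) = -7251/(-42*(-1/25) + 27) = -7251/(42/25 + 27) = -7251/717/25 = -7251*25/717 = -60425/239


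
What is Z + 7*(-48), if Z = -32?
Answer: -368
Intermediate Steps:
Z + 7*(-48) = -32 + 7*(-48) = -32 - 336 = -368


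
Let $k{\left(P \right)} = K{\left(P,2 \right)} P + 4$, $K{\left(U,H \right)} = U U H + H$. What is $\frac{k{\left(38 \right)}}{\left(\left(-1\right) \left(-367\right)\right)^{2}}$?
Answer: $\frac{109824}{134689} \approx 0.81539$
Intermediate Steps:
$K{\left(U,H \right)} = H + H U^{2}$ ($K{\left(U,H \right)} = U^{2} H + H = H U^{2} + H = H + H U^{2}$)
$k{\left(P \right)} = 4 + P \left(2 + 2 P^{2}\right)$ ($k{\left(P \right)} = 2 \left(1 + P^{2}\right) P + 4 = \left(2 + 2 P^{2}\right) P + 4 = P \left(2 + 2 P^{2}\right) + 4 = 4 + P \left(2 + 2 P^{2}\right)$)
$\frac{k{\left(38 \right)}}{\left(\left(-1\right) \left(-367\right)\right)^{2}} = \frac{4 + 2 \cdot 38 + 2 \cdot 38^{3}}{\left(\left(-1\right) \left(-367\right)\right)^{2}} = \frac{4 + 76 + 2 \cdot 54872}{367^{2}} = \frac{4 + 76 + 109744}{134689} = 109824 \cdot \frac{1}{134689} = \frac{109824}{134689}$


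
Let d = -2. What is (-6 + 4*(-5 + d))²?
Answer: 1156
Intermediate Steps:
(-6 + 4*(-5 + d))² = (-6 + 4*(-5 - 2))² = (-6 + 4*(-7))² = (-6 - 28)² = (-34)² = 1156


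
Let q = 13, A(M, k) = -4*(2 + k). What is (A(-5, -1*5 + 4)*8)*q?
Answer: -416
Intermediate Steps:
A(M, k) = -8 - 4*k
(A(-5, -1*5 + 4)*8)*q = ((-8 - 4*(-1*5 + 4))*8)*13 = ((-8 - 4*(-5 + 4))*8)*13 = ((-8 - 4*(-1))*8)*13 = ((-8 + 4)*8)*13 = -4*8*13 = -32*13 = -416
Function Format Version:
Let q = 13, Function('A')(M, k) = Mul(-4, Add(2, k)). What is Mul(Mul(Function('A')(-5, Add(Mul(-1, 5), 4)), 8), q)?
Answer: -416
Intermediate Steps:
Function('A')(M, k) = Add(-8, Mul(-4, k))
Mul(Mul(Function('A')(-5, Add(Mul(-1, 5), 4)), 8), q) = Mul(Mul(Add(-8, Mul(-4, Add(Mul(-1, 5), 4))), 8), 13) = Mul(Mul(Add(-8, Mul(-4, Add(-5, 4))), 8), 13) = Mul(Mul(Add(-8, Mul(-4, -1)), 8), 13) = Mul(Mul(Add(-8, 4), 8), 13) = Mul(Mul(-4, 8), 13) = Mul(-32, 13) = -416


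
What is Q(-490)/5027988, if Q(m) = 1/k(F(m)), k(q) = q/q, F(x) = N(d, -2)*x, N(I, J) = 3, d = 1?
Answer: 1/5027988 ≈ 1.9889e-7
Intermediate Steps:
F(x) = 3*x
k(q) = 1
Q(m) = 1 (Q(m) = 1/1 = 1)
Q(-490)/5027988 = 1/5027988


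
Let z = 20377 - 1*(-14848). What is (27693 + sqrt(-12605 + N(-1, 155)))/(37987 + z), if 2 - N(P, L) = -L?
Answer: 9231/24404 + I*sqrt(778)/18303 ≈ 0.37826 + 0.0015239*I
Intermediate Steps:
N(P, L) = 2 + L (N(P, L) = 2 - (-1)*L = 2 + L)
z = 35225 (z = 20377 + 14848 = 35225)
(27693 + sqrt(-12605 + N(-1, 155)))/(37987 + z) = (27693 + sqrt(-12605 + (2 + 155)))/(37987 + 35225) = (27693 + sqrt(-12605 + 157))/73212 = (27693 + sqrt(-12448))*(1/73212) = (27693 + 4*I*sqrt(778))*(1/73212) = 9231/24404 + I*sqrt(778)/18303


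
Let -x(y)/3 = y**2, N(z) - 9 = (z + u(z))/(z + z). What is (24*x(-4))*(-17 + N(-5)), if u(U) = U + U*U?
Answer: 10944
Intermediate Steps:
u(U) = U + U**2
N(z) = 9 + (z + z*(1 + z))/(2*z) (N(z) = 9 + (z + z*(1 + z))/(z + z) = 9 + (z + z*(1 + z))/((2*z)) = 9 + (z + z*(1 + z))*(1/(2*z)) = 9 + (z + z*(1 + z))/(2*z))
x(y) = -3*y**2
(24*x(-4))*(-17 + N(-5)) = (24*(-3*(-4)**2))*(-17 + (10 + (1/2)*(-5))) = (24*(-3*16))*(-17 + (10 - 5/2)) = (24*(-48))*(-17 + 15/2) = -1152*(-19/2) = 10944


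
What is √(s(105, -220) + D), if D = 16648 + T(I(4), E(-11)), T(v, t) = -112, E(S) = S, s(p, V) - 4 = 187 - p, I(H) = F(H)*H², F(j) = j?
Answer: √16622 ≈ 128.93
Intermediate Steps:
I(H) = H³ (I(H) = H*H² = H³)
s(p, V) = 191 - p (s(p, V) = 4 + (187 - p) = 191 - p)
D = 16536 (D = 16648 - 112 = 16536)
√(s(105, -220) + D) = √((191 - 1*105) + 16536) = √((191 - 105) + 16536) = √(86 + 16536) = √16622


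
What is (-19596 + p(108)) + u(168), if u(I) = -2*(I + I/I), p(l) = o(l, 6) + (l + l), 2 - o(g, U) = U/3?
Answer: -19718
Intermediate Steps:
o(g, U) = 2 - U/3
p(l) = 2*l (p(l) = (2 - ⅓*6) + (l + l) = (2 - 2) + 2*l = 0 + 2*l = 2*l)
u(I) = -2 - 2*I (u(I) = -2*(I + 1) = -2*(1 + I) = -2 - 2*I)
(-19596 + p(108)) + u(168) = (-19596 + 2*108) + (-2 - 2*168) = (-19596 + 216) + (-2 - 336) = -19380 - 338 = -19718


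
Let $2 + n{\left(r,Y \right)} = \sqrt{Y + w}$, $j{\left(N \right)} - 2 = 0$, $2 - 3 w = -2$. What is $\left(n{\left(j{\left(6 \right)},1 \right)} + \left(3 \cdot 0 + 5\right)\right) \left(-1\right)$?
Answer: $-3 - \frac{\sqrt{21}}{3} \approx -4.5275$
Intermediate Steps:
$w = \frac{4}{3}$ ($w = \frac{2}{3} - - \frac{2}{3} = \frac{2}{3} + \frac{2}{3} = \frac{4}{3} \approx 1.3333$)
$j{\left(N \right)} = 2$ ($j{\left(N \right)} = 2 + 0 = 2$)
$n{\left(r,Y \right)} = -2 + \sqrt{\frac{4}{3} + Y}$ ($n{\left(r,Y \right)} = -2 + \sqrt{Y + \frac{4}{3}} = -2 + \sqrt{\frac{4}{3} + Y}$)
$\left(n{\left(j{\left(6 \right)},1 \right)} + \left(3 \cdot 0 + 5\right)\right) \left(-1\right) = \left(\left(-2 + \frac{\sqrt{12 + 9 \cdot 1}}{3}\right) + \left(3 \cdot 0 + 5\right)\right) \left(-1\right) = \left(\left(-2 + \frac{\sqrt{12 + 9}}{3}\right) + \left(0 + 5\right)\right) \left(-1\right) = \left(\left(-2 + \frac{\sqrt{21}}{3}\right) + 5\right) \left(-1\right) = \left(3 + \frac{\sqrt{21}}{3}\right) \left(-1\right) = -3 - \frac{\sqrt{21}}{3}$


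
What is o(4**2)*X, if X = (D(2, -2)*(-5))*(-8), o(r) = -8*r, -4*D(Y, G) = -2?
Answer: -2560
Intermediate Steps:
D(Y, G) = 1/2 (D(Y, G) = -1/4*(-2) = 1/2)
X = 20 (X = ((1/2)*(-5))*(-8) = -5/2*(-8) = 20)
o(4**2)*X = -8*4**2*20 = -8*16*20 = -128*20 = -2560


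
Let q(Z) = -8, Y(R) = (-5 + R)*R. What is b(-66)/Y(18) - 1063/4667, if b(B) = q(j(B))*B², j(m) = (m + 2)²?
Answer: -696087/4667 ≈ -149.15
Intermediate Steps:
j(m) = (2 + m)²
Y(R) = R*(-5 + R)
b(B) = -8*B²
b(-66)/Y(18) - 1063/4667 = (-8*(-66)²)/((18*(-5 + 18))) - 1063/4667 = (-8*4356)/((18*13)) - 1063*1/4667 = -34848/234 - 1063/4667 = -34848*1/234 - 1063/4667 = -1936/13 - 1063/4667 = -696087/4667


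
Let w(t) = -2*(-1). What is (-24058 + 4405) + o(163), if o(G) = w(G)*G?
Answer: -19327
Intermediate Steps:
w(t) = 2
o(G) = 2*G
(-24058 + 4405) + o(163) = (-24058 + 4405) + 2*163 = -19653 + 326 = -19327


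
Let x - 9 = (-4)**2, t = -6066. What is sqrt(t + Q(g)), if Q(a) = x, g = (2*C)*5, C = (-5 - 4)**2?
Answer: I*sqrt(6041) ≈ 77.724*I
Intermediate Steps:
C = 81 (C = (-9)**2 = 81)
g = 810 (g = (2*81)*5 = 162*5 = 810)
x = 25 (x = 9 + (-4)**2 = 9 + 16 = 25)
Q(a) = 25
sqrt(t + Q(g)) = sqrt(-6066 + 25) = sqrt(-6041) = I*sqrt(6041)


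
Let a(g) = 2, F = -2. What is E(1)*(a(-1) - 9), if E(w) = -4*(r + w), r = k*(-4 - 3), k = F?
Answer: 420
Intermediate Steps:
k = -2
r = 14 (r = -2*(-4 - 3) = -2*(-7) = 14)
E(w) = -56 - 4*w (E(w) = -4*(14 + w) = -56 - 4*w)
E(1)*(a(-1) - 9) = (-56 - 4*1)*(2 - 9) = (-56 - 4)*(-7) = -60*(-7) = 420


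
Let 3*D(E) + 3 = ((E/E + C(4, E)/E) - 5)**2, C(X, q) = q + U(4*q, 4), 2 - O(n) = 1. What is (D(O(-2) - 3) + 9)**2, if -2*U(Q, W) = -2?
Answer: 21025/144 ≈ 146.01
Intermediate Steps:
O(n) = 1 (O(n) = 2 - 1*1 = 2 - 1 = 1)
U(Q, W) = 1 (U(Q, W) = -1/2*(-2) = 1)
C(X, q) = 1 + q (C(X, q) = q + 1 = 1 + q)
D(E) = -1 + (-4 + (1 + E)/E)**2/3 (D(E) = -1 + ((E/E + (1 + E)/E) - 5)**2/3 = -1 + ((1 + (1 + E)/E) - 5)**2/3 = -1 + (-4 + (1 + E)/E)**2/3)
(D(O(-2) - 3) + 9)**2 = ((2 - 2/(1 - 3) + 1/(3*(1 - 3)**2)) + 9)**2 = ((2 - 2/(-2) + (1/3)/(-2)**2) + 9)**2 = ((2 - 2*(-1/2) + (1/3)*(1/4)) + 9)**2 = ((2 + 1 + 1/12) + 9)**2 = (37/12 + 9)**2 = (145/12)**2 = 21025/144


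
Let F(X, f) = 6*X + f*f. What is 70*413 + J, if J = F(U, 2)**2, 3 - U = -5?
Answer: 31614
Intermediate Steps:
U = 8 (U = 3 - 1*(-5) = 3 + 5 = 8)
F(X, f) = f**2 + 6*X (F(X, f) = 6*X + f**2 = f**2 + 6*X)
J = 2704 (J = (2**2 + 6*8)**2 = (4 + 48)**2 = 52**2 = 2704)
70*413 + J = 70*413 + 2704 = 28910 + 2704 = 31614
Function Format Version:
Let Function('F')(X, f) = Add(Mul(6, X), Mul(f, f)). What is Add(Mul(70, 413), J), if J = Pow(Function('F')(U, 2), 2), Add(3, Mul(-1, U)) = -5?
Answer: 31614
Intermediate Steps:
U = 8 (U = Add(3, Mul(-1, -5)) = Add(3, 5) = 8)
Function('F')(X, f) = Add(Pow(f, 2), Mul(6, X)) (Function('F')(X, f) = Add(Mul(6, X), Pow(f, 2)) = Add(Pow(f, 2), Mul(6, X)))
J = 2704 (J = Pow(Add(Pow(2, 2), Mul(6, 8)), 2) = Pow(Add(4, 48), 2) = Pow(52, 2) = 2704)
Add(Mul(70, 413), J) = Add(Mul(70, 413), 2704) = Add(28910, 2704) = 31614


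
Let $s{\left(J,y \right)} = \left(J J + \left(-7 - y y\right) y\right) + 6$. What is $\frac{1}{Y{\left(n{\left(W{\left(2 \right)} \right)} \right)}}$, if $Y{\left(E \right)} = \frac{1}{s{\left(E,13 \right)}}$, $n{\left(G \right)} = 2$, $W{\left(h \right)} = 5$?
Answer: $-2278$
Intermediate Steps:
$s{\left(J,y \right)} = 6 + J^{2} + y \left(-7 - y^{2}\right)$ ($s{\left(J,y \right)} = \left(J^{2} + \left(-7 - y^{2}\right) y\right) + 6 = \left(J^{2} + y \left(-7 - y^{2}\right)\right) + 6 = 6 + J^{2} + y \left(-7 - y^{2}\right)$)
$Y{\left(E \right)} = \frac{1}{-2282 + E^{2}}$ ($Y{\left(E \right)} = \frac{1}{6 + E^{2} - 13^{3} - 91} = \frac{1}{6 + E^{2} - 2197 - 91} = \frac{1}{-2282 + E^{2}}$)
$\frac{1}{Y{\left(n{\left(W{\left(2 \right)} \right)} \right)}} = \frac{1}{\frac{1}{-2282 + 2^{2}}} = \frac{1}{\frac{1}{-2282 + 4}} = \frac{1}{\frac{1}{-2278}} = \frac{1}{- \frac{1}{2278}} = -2278$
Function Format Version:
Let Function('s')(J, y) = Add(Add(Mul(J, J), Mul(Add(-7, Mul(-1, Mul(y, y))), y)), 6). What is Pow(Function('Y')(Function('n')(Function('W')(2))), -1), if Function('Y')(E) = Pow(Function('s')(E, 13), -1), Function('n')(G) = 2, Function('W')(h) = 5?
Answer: -2278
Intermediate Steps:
Function('s')(J, y) = Add(6, Pow(J, 2), Mul(y, Add(-7, Mul(-1, Pow(y, 2))))) (Function('s')(J, y) = Add(Add(Pow(J, 2), Mul(Add(-7, Mul(-1, Pow(y, 2))), y)), 6) = Add(Add(Pow(J, 2), Mul(y, Add(-7, Mul(-1, Pow(y, 2))))), 6) = Add(6, Pow(J, 2), Mul(y, Add(-7, Mul(-1, Pow(y, 2))))))
Function('Y')(E) = Pow(Add(-2282, Pow(E, 2)), -1) (Function('Y')(E) = Pow(Add(6, Pow(E, 2), Mul(-1, Pow(13, 3)), Mul(-7, 13)), -1) = Pow(Add(6, Pow(E, 2), Mul(-1, 2197), -91), -1) = Pow(Add(6, Pow(E, 2), -2197, -91), -1) = Pow(Add(-2282, Pow(E, 2)), -1))
Pow(Function('Y')(Function('n')(Function('W')(2))), -1) = Pow(Pow(Add(-2282, Pow(2, 2)), -1), -1) = Pow(Pow(Add(-2282, 4), -1), -1) = Pow(Pow(-2278, -1), -1) = Pow(Rational(-1, 2278), -1) = -2278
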